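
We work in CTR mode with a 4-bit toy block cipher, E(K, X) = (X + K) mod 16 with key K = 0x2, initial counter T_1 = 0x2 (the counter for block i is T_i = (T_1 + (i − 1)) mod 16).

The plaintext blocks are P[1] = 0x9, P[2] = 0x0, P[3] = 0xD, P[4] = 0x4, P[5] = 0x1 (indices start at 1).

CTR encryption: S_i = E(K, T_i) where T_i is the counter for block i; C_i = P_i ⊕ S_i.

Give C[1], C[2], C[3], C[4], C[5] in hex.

C[1]: T = 0x2, S = E(K, T) = 0x4; 0x9 ⊕ 0x4 = 0xD.
C[2]: T = 0x3, S = E(K, T) = 0x5; 0x0 ⊕ 0x5 = 0x5.
C[3]: T = 0x4, S = E(K, T) = 0x6; 0xD ⊕ 0x6 = 0xB.
C[4]: T = 0x5, S = E(K, T) = 0x7; 0x4 ⊕ 0x7 = 0x3.
C[5]: T = 0x6, S = E(K, T) = 0x8; 0x1 ⊕ 0x8 = 0x9.

C[1] = 0xD, C[2] = 0x5, C[3] = 0xB, C[4] = 0x3, C[5] = 0x9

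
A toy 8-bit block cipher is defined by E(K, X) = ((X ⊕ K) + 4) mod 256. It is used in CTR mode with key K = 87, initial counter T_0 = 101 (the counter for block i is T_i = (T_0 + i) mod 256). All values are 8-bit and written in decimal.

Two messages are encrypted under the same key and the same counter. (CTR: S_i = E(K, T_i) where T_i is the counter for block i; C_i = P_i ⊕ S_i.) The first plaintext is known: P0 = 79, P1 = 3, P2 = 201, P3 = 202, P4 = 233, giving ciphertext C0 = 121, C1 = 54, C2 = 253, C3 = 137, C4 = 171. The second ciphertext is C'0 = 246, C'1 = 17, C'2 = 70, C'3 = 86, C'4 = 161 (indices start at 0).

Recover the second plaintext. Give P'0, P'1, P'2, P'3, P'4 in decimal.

P'0 = 192, P'1 = 36, P'2 = 114, P'3 = 21, P'4 = 227

In CTR with a reused counter, both messages share the same keystream S_i, so C_i ⊕ C'_i = P_i ⊕ P'_i and thus P'_i = P_i ⊕ C_i ⊕ C'_i.
P'0: 79 ⊕ 121 ⊕ 246 = 192.
P'1: 3 ⊕ 54 ⊕ 17 = 36.
P'2: 201 ⊕ 253 ⊕ 70 = 114.
P'3: 202 ⊕ 137 ⊕ 86 = 21.
P'4: 233 ⊕ 171 ⊕ 161 = 227.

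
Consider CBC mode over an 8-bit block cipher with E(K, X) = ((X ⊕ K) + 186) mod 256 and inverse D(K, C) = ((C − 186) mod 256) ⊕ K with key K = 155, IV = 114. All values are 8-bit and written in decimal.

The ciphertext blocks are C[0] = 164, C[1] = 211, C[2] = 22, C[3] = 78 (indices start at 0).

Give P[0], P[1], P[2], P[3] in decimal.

CBC decryption: P_i = D(K, C_i) ⊕ C_{i−1}, with C_{−1} = IV.
P[0]: D(K, 164) = 113; 113 ⊕ 114 = 3.
P[1]: D(K, 211) = 130; 130 ⊕ 164 = 38.
P[2]: D(K, 22) = 199; 199 ⊕ 211 = 20.
P[3]: D(K, 78) = 15; 15 ⊕ 22 = 25.

P[0] = 3, P[1] = 38, P[2] = 20, P[3] = 25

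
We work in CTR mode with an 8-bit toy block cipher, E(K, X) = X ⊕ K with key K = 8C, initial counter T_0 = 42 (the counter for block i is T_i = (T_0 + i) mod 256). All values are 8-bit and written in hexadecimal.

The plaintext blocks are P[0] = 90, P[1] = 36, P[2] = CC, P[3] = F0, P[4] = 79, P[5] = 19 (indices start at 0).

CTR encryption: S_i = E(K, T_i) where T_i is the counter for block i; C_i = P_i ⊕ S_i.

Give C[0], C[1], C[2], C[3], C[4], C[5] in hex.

C[0]: T = 42, S = E(K, T) = CE; 90 ⊕ CE = 5E.
C[1]: T = 43, S = E(K, T) = CF; 36 ⊕ CF = F9.
C[2]: T = 44, S = E(K, T) = C8; CC ⊕ C8 = 04.
C[3]: T = 45, S = E(K, T) = C9; F0 ⊕ C9 = 39.
C[4]: T = 46, S = E(K, T) = CA; 79 ⊕ CA = B3.
C[5]: T = 47, S = E(K, T) = CB; 19 ⊕ CB = D2.

C[0] = 5E, C[1] = F9, C[2] = 04, C[3] = 39, C[4] = B3, C[5] = D2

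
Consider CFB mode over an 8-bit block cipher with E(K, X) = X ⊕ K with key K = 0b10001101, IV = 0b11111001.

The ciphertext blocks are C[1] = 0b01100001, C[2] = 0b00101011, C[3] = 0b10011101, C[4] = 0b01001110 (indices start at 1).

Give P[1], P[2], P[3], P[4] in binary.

P[1] = 0b00010101, P[2] = 0b11000111, P[3] = 0b00111011, P[4] = 0b01011110

CFB decryption: P_i = C_i ⊕ E(K, C_{i−1}), with C_{0} = IV.
P[1]: E(K, 0b11111001) = 0b01110100; 0b01100001 ⊕ 0b01110100 = 0b00010101.
P[2]: E(K, 0b01100001) = 0b11101100; 0b00101011 ⊕ 0b11101100 = 0b11000111.
P[3]: E(K, 0b00101011) = 0b10100110; 0b10011101 ⊕ 0b10100110 = 0b00111011.
P[4]: E(K, 0b10011101) = 0b00010000; 0b01001110 ⊕ 0b00010000 = 0b01011110.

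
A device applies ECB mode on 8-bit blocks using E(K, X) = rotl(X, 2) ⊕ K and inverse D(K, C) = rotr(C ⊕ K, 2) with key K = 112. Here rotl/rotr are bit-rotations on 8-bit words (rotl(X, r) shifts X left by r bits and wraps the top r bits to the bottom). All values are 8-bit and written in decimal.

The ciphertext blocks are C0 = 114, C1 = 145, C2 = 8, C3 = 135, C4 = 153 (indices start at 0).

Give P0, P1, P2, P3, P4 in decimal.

ECB decryption: P_i = D(K, C_i).
P0: D(K, 114) = 128.
P1: D(K, 145) = 120.
P2: D(K, 8) = 30.
P3: D(K, 135) = 253.
P4: D(K, 153) = 122.

P0 = 128, P1 = 120, P2 = 30, P3 = 253, P4 = 122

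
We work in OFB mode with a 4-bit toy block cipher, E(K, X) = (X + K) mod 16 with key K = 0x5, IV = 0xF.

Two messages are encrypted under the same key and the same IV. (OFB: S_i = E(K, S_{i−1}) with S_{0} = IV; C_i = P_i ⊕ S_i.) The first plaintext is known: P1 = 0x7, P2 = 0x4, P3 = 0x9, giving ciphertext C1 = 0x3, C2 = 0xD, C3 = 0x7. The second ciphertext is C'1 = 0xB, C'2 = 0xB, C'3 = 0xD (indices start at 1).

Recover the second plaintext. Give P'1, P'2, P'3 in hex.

In OFB with a reused IV, both messages share the same keystream S_i, so C_i ⊕ C'_i = P_i ⊕ P'_i and thus P'_i = P_i ⊕ C_i ⊕ C'_i.
P'1: 0x7 ⊕ 0x3 ⊕ 0xB = 0xF.
P'2: 0x4 ⊕ 0xD ⊕ 0xB = 0x2.
P'3: 0x9 ⊕ 0x7 ⊕ 0xD = 0x3.

P'1 = 0xF, P'2 = 0x2, P'3 = 0x3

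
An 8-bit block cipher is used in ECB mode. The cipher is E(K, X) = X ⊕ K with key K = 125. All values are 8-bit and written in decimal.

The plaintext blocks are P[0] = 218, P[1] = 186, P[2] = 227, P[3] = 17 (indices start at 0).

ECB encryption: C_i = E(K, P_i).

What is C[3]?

C[3] = 108

C[3]: E(K, 17) = 108.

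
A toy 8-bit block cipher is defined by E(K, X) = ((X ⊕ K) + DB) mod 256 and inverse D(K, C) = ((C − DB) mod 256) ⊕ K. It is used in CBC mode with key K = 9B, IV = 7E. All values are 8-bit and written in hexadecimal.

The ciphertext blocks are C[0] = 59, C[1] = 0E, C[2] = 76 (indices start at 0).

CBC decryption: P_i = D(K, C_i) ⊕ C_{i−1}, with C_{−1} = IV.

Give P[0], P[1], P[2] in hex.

P[0] = 9B, P[1] = F1, P[2] = 0E

P[0]: D(K, 59) = E5; E5 ⊕ 7E = 9B.
P[1]: D(K, 0E) = A8; A8 ⊕ 59 = F1.
P[2]: D(K, 76) = 00; 00 ⊕ 0E = 0E.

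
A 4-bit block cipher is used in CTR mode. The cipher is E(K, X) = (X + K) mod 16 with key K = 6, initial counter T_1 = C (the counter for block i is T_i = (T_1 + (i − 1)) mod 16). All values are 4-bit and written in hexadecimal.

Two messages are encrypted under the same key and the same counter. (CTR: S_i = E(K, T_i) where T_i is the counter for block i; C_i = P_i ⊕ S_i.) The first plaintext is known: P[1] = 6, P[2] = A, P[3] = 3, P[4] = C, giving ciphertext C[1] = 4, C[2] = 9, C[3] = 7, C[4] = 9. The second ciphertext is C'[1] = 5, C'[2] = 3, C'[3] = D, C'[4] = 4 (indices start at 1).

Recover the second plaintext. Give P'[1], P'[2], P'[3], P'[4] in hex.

In CTR with a reused counter, both messages share the same keystream S_i, so C_i ⊕ C'_i = P_i ⊕ P'_i and thus P'_i = P_i ⊕ C_i ⊕ C'_i.
P'[1]: 6 ⊕ 4 ⊕ 5 = 7.
P'[2]: A ⊕ 9 ⊕ 3 = 0.
P'[3]: 3 ⊕ 7 ⊕ D = 9.
P'[4]: C ⊕ 9 ⊕ 4 = 1.

P'[1] = 7, P'[2] = 0, P'[3] = 9, P'[4] = 1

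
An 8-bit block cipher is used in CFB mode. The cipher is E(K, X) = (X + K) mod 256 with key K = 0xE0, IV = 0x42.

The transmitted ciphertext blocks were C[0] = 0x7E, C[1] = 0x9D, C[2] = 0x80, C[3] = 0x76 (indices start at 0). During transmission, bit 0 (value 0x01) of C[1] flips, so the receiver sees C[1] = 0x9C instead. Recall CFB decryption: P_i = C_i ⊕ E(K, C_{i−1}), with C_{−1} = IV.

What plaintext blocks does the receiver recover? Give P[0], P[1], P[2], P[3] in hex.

P[0] = 0x5C, P[1] = 0xC2, P[2] = 0xFC, P[3] = 0x16

Only C[1] changed, to 0x9C. In CFB, a change in C_i flips the same bit in P_i and garbles P_{i+1}. Decrypting the received ciphertext:
P[0]: E(K, 0x42) = 0x22; 0x7E ⊕ 0x22 = 0x5C.
P[1]: E(K, 0x7E) = 0x5E; 0x9C ⊕ 0x5E = 0xC2.
P[2]: E(K, 0x9C) = 0x7C; 0x80 ⊕ 0x7C = 0xFC.
P[3]: E(K, 0x80) = 0x60; 0x76 ⊕ 0x60 = 0x16.
Blocks that differ from the original plaintext: P[1], P[2].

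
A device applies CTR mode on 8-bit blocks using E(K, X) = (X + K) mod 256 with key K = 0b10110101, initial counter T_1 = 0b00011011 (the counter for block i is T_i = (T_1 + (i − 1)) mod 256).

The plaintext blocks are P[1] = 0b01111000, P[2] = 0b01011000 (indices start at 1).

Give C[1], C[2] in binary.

CTR encryption: S_i = E(K, T_i) where T_i is the counter for block i; C_i = P_i ⊕ S_i.
C[1]: T = 0b00011011, S = E(K, T) = 0b11010000; 0b01111000 ⊕ 0b11010000 = 0b10101000.
C[2]: T = 0b00011100, S = E(K, T) = 0b11010001; 0b01011000 ⊕ 0b11010001 = 0b10001001.

C[1] = 0b10101000, C[2] = 0b10001001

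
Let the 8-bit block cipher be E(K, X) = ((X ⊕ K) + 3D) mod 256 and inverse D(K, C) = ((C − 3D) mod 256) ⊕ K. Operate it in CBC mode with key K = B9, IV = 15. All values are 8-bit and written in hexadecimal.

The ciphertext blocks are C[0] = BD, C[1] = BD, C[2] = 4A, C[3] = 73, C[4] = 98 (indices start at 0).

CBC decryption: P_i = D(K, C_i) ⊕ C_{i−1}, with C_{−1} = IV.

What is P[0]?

P[0]: D(K, BD) = 39; 39 ⊕ 15 = 2C.

P[0] = 2C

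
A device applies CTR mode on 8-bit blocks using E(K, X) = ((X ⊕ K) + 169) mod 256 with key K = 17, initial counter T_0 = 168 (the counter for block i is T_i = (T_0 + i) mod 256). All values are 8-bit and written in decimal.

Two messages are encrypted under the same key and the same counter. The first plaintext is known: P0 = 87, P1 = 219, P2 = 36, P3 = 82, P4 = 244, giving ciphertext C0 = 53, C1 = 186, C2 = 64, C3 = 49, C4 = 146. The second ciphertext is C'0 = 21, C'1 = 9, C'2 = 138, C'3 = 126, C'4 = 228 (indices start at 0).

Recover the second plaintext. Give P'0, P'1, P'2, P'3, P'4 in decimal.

In CTR with a reused counter, both messages share the same keystream S_i, so C_i ⊕ C'_i = P_i ⊕ P'_i and thus P'_i = P_i ⊕ C_i ⊕ C'_i.
P'0: 87 ⊕ 53 ⊕ 21 = 119.
P'1: 219 ⊕ 186 ⊕ 9 = 104.
P'2: 36 ⊕ 64 ⊕ 138 = 238.
P'3: 82 ⊕ 49 ⊕ 126 = 29.
P'4: 244 ⊕ 146 ⊕ 228 = 130.

P'0 = 119, P'1 = 104, P'2 = 238, P'3 = 29, P'4 = 130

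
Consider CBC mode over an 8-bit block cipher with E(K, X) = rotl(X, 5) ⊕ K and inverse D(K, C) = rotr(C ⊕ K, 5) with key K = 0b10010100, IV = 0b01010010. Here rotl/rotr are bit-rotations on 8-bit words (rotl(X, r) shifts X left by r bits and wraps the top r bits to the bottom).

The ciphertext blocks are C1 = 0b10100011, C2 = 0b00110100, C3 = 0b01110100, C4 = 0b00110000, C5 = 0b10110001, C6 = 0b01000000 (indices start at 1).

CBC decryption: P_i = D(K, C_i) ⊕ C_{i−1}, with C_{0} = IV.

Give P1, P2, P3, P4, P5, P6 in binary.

P1: D(K, 0b10100011) = 0b10111001; 0b10111001 ⊕ 0b01010010 = 0b11101011.
P2: D(K, 0b00110100) = 0b00000101; 0b00000101 ⊕ 0b10100011 = 0b10100110.
P3: D(K, 0b01110100) = 0b00000111; 0b00000111 ⊕ 0b00110100 = 0b00110011.
P4: D(K, 0b00110000) = 0b00100101; 0b00100101 ⊕ 0b01110100 = 0b01010001.
P5: D(K, 0b10110001) = 0b00101001; 0b00101001 ⊕ 0b00110000 = 0b00011001.
P6: D(K, 0b01000000) = 0b10100110; 0b10100110 ⊕ 0b10110001 = 0b00010111.

P1 = 0b11101011, P2 = 0b10100110, P3 = 0b00110011, P4 = 0b01010001, P5 = 0b00011001, P6 = 0b00010111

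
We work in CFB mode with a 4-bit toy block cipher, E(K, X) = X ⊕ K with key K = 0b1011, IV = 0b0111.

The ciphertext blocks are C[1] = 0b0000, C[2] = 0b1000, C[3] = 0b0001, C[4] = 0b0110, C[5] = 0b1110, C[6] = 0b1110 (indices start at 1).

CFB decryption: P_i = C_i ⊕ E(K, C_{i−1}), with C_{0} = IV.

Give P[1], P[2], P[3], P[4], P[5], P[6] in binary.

P[1]: E(K, 0b0111) = 0b1100; 0b0000 ⊕ 0b1100 = 0b1100.
P[2]: E(K, 0b0000) = 0b1011; 0b1000 ⊕ 0b1011 = 0b0011.
P[3]: E(K, 0b1000) = 0b0011; 0b0001 ⊕ 0b0011 = 0b0010.
P[4]: E(K, 0b0001) = 0b1010; 0b0110 ⊕ 0b1010 = 0b1100.
P[5]: E(K, 0b0110) = 0b1101; 0b1110 ⊕ 0b1101 = 0b0011.
P[6]: E(K, 0b1110) = 0b0101; 0b1110 ⊕ 0b0101 = 0b1011.

P[1] = 0b1100, P[2] = 0b0011, P[3] = 0b0010, P[4] = 0b1100, P[5] = 0b0011, P[6] = 0b1011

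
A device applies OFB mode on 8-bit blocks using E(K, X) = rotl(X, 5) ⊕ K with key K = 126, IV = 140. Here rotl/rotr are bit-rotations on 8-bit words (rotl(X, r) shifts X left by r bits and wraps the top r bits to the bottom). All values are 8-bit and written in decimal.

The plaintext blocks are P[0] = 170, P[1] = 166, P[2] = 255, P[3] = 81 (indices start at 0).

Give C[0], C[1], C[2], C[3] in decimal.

OFB encryption: S_i = E(K, S_{i−1}) with S_{−1} = IV; C_i = P_i ⊕ S_i.
C[0]: S = E(K, 140) = 239; 170 ⊕ 239 = 69.
C[1]: S = E(K, 239) = 131; 166 ⊕ 131 = 37.
C[2]: S = E(K, 131) = 14; 255 ⊕ 14 = 241.
C[3]: S = E(K, 14) = 191; 81 ⊕ 191 = 238.

C[0] = 69, C[1] = 37, C[2] = 241, C[3] = 238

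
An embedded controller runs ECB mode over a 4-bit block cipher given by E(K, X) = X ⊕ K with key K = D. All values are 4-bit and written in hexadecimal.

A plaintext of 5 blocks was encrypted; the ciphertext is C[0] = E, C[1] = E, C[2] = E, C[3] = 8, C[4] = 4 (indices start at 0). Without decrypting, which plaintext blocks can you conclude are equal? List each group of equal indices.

P[0] = P[1] = P[2]

ECB encrypts each block independently with the same key, so equal ciphertext blocks imply equal plaintext blocks.
C[0] = C[1] = C[2] = E, so P[0] = P[1] = P[2].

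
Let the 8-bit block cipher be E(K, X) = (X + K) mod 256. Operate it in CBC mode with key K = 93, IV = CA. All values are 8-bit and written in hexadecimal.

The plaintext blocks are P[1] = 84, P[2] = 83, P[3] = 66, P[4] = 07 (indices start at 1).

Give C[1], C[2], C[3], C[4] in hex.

CBC encryption: C_i = E(K, P_i ⊕ C_{i−1}), with C_{0} = IV.
C[1]: P[1] ⊕ CA = 4E; E(K, 4E) = E1.
C[2]: P[2] ⊕ E1 = 62; E(K, 62) = F5.
C[3]: P[3] ⊕ F5 = 93; E(K, 93) = 26.
C[4]: P[4] ⊕ 26 = 21; E(K, 21) = B4.

C[1] = E1, C[2] = F5, C[3] = 26, C[4] = B4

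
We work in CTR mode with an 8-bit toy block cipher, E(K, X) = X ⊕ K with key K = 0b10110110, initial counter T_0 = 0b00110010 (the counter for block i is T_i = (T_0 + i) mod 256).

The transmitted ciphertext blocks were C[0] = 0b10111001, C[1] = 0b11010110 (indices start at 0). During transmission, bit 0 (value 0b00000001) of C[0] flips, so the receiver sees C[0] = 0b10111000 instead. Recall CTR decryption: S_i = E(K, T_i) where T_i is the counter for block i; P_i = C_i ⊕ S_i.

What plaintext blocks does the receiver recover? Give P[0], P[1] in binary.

Only C[0] changed, to 0b10111000. In CTR, a change in C_i flips the same bit in P_i only; the keystream is unaffected. Decrypting the received ciphertext:
P[0]: T = 0b00110010, S = E(K, T) = 0b10000100; 0b10111000 ⊕ 0b10000100 = 0b00111100.
P[1]: T = 0b00110011, S = E(K, T) = 0b10000101; 0b11010110 ⊕ 0b10000101 = 0b01010011.
Blocks that differ from the original plaintext: P[0].

P[0] = 0b00111100, P[1] = 0b01010011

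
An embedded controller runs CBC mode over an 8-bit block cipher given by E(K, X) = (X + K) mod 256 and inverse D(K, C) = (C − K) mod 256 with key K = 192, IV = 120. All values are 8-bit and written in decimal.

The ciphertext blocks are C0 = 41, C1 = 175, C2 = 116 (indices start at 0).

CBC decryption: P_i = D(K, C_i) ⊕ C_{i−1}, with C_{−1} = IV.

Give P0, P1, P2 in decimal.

P0: D(K, 41) = 105; 105 ⊕ 120 = 17.
P1: D(K, 175) = 239; 239 ⊕ 41 = 198.
P2: D(K, 116) = 180; 180 ⊕ 175 = 27.

P0 = 17, P1 = 198, P2 = 27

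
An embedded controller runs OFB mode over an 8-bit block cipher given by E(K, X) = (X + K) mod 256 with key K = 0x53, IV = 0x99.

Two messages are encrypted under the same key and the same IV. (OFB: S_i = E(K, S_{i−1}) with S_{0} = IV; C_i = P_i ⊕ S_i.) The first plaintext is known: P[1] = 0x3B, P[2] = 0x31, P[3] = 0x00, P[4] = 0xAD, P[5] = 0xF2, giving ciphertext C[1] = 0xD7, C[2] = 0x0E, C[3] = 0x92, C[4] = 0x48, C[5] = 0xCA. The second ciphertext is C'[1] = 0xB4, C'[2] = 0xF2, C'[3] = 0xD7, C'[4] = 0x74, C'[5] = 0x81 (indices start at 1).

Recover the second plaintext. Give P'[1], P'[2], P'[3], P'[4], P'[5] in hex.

In OFB with a reused IV, both messages share the same keystream S_i, so C_i ⊕ C'_i = P_i ⊕ P'_i and thus P'_i = P_i ⊕ C_i ⊕ C'_i.
P'[1]: 0x3B ⊕ 0xD7 ⊕ 0xB4 = 0x58.
P'[2]: 0x31 ⊕ 0x0E ⊕ 0xF2 = 0xCD.
P'[3]: 0x00 ⊕ 0x92 ⊕ 0xD7 = 0x45.
P'[4]: 0xAD ⊕ 0x48 ⊕ 0x74 = 0x91.
P'[5]: 0xF2 ⊕ 0xCA ⊕ 0x81 = 0xB9.

P'[1] = 0x58, P'[2] = 0xCD, P'[3] = 0x45, P'[4] = 0x91, P'[5] = 0xB9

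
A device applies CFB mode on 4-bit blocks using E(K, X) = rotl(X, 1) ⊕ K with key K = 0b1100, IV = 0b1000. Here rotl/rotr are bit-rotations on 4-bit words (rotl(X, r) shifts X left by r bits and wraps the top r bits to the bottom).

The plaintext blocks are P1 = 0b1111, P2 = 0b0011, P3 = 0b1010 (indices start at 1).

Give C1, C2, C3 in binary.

C1 = 0b0010, C2 = 0b1011, C3 = 0b0001

CFB encryption: C_i = P_i ⊕ E(K, C_{i−1}), with C_{0} = IV.
C1: E(K, 0b1000) = 0b1101; 0b1111 ⊕ 0b1101 = 0b0010.
C2: E(K, 0b0010) = 0b1000; 0b0011 ⊕ 0b1000 = 0b1011.
C3: E(K, 0b1011) = 0b1011; 0b1010 ⊕ 0b1011 = 0b0001.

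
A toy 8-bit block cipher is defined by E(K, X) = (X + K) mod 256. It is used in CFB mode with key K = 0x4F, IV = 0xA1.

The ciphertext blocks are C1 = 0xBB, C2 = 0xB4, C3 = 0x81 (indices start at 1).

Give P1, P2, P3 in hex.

CFB decryption: P_i = C_i ⊕ E(K, C_{i−1}), with C_{0} = IV.
P1: E(K, 0xA1) = 0xF0; 0xBB ⊕ 0xF0 = 0x4B.
P2: E(K, 0xBB) = 0x0A; 0xB4 ⊕ 0x0A = 0xBE.
P3: E(K, 0xB4) = 0x03; 0x81 ⊕ 0x03 = 0x82.

P1 = 0x4B, P2 = 0xBE, P3 = 0x82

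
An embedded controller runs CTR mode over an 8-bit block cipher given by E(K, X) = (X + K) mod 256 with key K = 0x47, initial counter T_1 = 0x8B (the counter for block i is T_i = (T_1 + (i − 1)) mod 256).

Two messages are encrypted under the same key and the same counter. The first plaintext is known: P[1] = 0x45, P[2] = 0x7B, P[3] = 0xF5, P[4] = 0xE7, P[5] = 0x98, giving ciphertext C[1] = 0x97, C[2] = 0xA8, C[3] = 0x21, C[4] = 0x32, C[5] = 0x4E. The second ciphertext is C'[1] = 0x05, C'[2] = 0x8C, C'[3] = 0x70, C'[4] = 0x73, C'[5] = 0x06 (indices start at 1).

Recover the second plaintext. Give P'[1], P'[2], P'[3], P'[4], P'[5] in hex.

P'[1] = 0xD7, P'[2] = 0x5F, P'[3] = 0xA4, P'[4] = 0xA6, P'[5] = 0xD0

In CTR with a reused counter, both messages share the same keystream S_i, so C_i ⊕ C'_i = P_i ⊕ P'_i and thus P'_i = P_i ⊕ C_i ⊕ C'_i.
P'[1]: 0x45 ⊕ 0x97 ⊕ 0x05 = 0xD7.
P'[2]: 0x7B ⊕ 0xA8 ⊕ 0x8C = 0x5F.
P'[3]: 0xF5 ⊕ 0x21 ⊕ 0x70 = 0xA4.
P'[4]: 0xE7 ⊕ 0x32 ⊕ 0x73 = 0xA6.
P'[5]: 0x98 ⊕ 0x4E ⊕ 0x06 = 0xD0.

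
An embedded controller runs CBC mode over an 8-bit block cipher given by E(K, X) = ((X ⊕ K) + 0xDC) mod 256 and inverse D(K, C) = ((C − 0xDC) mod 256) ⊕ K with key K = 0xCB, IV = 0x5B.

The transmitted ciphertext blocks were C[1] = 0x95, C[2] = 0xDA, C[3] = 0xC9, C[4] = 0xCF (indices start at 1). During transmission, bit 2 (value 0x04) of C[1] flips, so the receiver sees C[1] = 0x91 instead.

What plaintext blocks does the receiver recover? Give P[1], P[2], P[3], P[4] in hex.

CBC decryption: P_i = D(K, C_i) ⊕ C_{i−1}, with C_{0} = IV.
Only C[1] changed, to 0x91. In CBC, a change in C_i garbles P_i and flips the same bit in P_{i+1}. Decrypting the received ciphertext:
P[1]: D(K, 0x91) = 0x7E; 0x7E ⊕ 0x5B = 0x25.
P[2]: D(K, 0xDA) = 0x35; 0x35 ⊕ 0x91 = 0xA4.
P[3]: D(K, 0xC9) = 0x26; 0x26 ⊕ 0xDA = 0xFC.
P[4]: D(K, 0xCF) = 0x38; 0x38 ⊕ 0xC9 = 0xF1.
Blocks that differ from the original plaintext: P[1], P[2].

P[1] = 0x25, P[2] = 0xA4, P[3] = 0xFC, P[4] = 0xF1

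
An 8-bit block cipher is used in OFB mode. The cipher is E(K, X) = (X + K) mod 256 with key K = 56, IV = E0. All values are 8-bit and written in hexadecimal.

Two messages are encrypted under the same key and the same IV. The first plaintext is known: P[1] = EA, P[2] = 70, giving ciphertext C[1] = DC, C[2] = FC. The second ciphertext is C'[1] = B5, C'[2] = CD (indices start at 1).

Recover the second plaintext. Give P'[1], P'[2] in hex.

P'[1] = 83, P'[2] = 41

In OFB with a reused IV, both messages share the same keystream S_i, so C_i ⊕ C'_i = P_i ⊕ P'_i and thus P'_i = P_i ⊕ C_i ⊕ C'_i.
P'[1]: EA ⊕ DC ⊕ B5 = 83.
P'[2]: 70 ⊕ FC ⊕ CD = 41.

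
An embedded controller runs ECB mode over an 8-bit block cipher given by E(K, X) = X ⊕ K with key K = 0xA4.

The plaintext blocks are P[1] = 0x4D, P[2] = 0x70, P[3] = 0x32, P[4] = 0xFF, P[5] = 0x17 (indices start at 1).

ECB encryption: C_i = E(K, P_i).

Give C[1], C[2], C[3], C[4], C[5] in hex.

C[1] = 0xE9, C[2] = 0xD4, C[3] = 0x96, C[4] = 0x5B, C[5] = 0xB3

C[1]: E(K, 0x4D) = 0xE9.
C[2]: E(K, 0x70) = 0xD4.
C[3]: E(K, 0x32) = 0x96.
C[4]: E(K, 0xFF) = 0x5B.
C[5]: E(K, 0x17) = 0xB3.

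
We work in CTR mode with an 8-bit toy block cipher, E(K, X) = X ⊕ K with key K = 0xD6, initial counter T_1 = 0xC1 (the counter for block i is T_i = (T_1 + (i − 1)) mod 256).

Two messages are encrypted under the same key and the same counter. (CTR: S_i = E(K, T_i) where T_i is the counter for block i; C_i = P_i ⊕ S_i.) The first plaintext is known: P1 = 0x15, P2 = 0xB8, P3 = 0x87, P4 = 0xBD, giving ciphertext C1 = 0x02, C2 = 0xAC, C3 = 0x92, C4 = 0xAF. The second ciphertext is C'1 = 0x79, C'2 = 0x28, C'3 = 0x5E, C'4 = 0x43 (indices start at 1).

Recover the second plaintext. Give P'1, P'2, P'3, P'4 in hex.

P'1 = 0x6E, P'2 = 0x3C, P'3 = 0x4B, P'4 = 0x51

In CTR with a reused counter, both messages share the same keystream S_i, so C_i ⊕ C'_i = P_i ⊕ P'_i and thus P'_i = P_i ⊕ C_i ⊕ C'_i.
P'1: 0x15 ⊕ 0x02 ⊕ 0x79 = 0x6E.
P'2: 0xB8 ⊕ 0xAC ⊕ 0x28 = 0x3C.
P'3: 0x87 ⊕ 0x92 ⊕ 0x5E = 0x4B.
P'4: 0xBD ⊕ 0xAF ⊕ 0x43 = 0x51.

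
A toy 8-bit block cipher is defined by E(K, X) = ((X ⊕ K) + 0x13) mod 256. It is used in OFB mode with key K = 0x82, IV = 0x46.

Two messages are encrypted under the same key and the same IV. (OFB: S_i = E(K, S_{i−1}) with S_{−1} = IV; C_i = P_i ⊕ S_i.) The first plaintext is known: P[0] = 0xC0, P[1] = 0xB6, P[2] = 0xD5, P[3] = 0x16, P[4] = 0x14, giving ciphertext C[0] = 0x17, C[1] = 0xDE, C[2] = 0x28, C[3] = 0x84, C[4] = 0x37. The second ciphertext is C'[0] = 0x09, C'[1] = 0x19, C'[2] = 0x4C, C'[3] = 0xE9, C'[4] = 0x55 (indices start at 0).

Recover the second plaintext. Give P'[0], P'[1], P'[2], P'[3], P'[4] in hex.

In OFB with a reused IV, both messages share the same keystream S_i, so C_i ⊕ C'_i = P_i ⊕ P'_i and thus P'_i = P_i ⊕ C_i ⊕ C'_i.
P'[0]: 0xC0 ⊕ 0x17 ⊕ 0x09 = 0xDE.
P'[1]: 0xB6 ⊕ 0xDE ⊕ 0x19 = 0x71.
P'[2]: 0xD5 ⊕ 0x28 ⊕ 0x4C = 0xB1.
P'[3]: 0x16 ⊕ 0x84 ⊕ 0xE9 = 0x7B.
P'[4]: 0x14 ⊕ 0x37 ⊕ 0x55 = 0x76.

P'[0] = 0xDE, P'[1] = 0x71, P'[2] = 0xB1, P'[3] = 0x7B, P'[4] = 0x76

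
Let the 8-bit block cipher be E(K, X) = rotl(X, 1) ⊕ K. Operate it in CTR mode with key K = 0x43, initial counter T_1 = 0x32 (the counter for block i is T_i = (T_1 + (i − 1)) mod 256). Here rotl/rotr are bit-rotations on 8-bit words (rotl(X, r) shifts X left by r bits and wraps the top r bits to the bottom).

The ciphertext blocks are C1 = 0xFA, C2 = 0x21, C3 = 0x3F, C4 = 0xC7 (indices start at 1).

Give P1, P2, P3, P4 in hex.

CTR decryption: S_i = E(K, T_i) where T_i is the counter for block i; P_i = C_i ⊕ S_i.
P1: T = 0x32, S = E(K, T) = 0x27; 0xFA ⊕ 0x27 = 0xDD.
P2: T = 0x33, S = E(K, T) = 0x25; 0x21 ⊕ 0x25 = 0x04.
P3: T = 0x34, S = E(K, T) = 0x2B; 0x3F ⊕ 0x2B = 0x14.
P4: T = 0x35, S = E(K, T) = 0x29; 0xC7 ⊕ 0x29 = 0xEE.

P1 = 0xDD, P2 = 0x04, P3 = 0x14, P4 = 0xEE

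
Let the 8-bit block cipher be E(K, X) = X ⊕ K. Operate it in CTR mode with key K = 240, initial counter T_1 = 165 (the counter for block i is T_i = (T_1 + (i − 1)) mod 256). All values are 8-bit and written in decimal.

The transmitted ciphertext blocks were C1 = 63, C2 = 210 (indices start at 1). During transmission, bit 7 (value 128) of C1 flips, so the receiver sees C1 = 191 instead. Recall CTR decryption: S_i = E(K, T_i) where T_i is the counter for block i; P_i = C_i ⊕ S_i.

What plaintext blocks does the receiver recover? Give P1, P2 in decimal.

P1 = 234, P2 = 132

Only C1 changed, to 191. In CTR, a change in C_i flips the same bit in P_i only; the keystream is unaffected. Decrypting the received ciphertext:
P1: T = 165, S = E(K, T) = 85; 191 ⊕ 85 = 234.
P2: T = 166, S = E(K, T) = 86; 210 ⊕ 86 = 132.
Blocks that differ from the original plaintext: P1.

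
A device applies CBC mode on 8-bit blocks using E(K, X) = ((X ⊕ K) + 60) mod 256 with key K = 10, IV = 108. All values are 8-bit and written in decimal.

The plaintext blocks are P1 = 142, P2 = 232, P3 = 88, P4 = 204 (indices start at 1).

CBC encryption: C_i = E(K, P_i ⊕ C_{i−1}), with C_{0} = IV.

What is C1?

C1 = 36

C1: P1 ⊕ 108 = 226; E(K, 226) = 36.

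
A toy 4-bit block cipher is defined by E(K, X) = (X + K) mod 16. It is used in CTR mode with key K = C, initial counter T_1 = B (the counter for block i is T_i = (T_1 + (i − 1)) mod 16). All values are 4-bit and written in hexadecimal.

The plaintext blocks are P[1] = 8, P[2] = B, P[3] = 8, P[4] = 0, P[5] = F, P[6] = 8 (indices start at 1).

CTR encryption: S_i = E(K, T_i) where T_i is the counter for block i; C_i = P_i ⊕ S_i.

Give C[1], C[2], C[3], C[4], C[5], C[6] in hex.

C[1]: T = B, S = E(K, T) = 7; 8 ⊕ 7 = F.
C[2]: T = C, S = E(K, T) = 8; B ⊕ 8 = 3.
C[3]: T = D, S = E(K, T) = 9; 8 ⊕ 9 = 1.
C[4]: T = E, S = E(K, T) = A; 0 ⊕ A = A.
C[5]: T = F, S = E(K, T) = B; F ⊕ B = 4.
C[6]: T = 0, S = E(K, T) = C; 8 ⊕ C = 4.

C[1] = F, C[2] = 3, C[3] = 1, C[4] = A, C[5] = 4, C[6] = 4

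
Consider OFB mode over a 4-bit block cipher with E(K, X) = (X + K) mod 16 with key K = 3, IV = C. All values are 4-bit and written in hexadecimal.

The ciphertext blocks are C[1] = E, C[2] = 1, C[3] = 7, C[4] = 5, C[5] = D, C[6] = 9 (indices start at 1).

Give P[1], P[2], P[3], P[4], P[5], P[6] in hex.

OFB decryption: S_i = E(K, S_{i−1}) with S_{0} = IV; P_i = C_i ⊕ S_i.
P[1]: S = E(K, C) = F; E ⊕ F = 1.
P[2]: S = E(K, F) = 2; 1 ⊕ 2 = 3.
P[3]: S = E(K, 2) = 5; 7 ⊕ 5 = 2.
P[4]: S = E(K, 5) = 8; 5 ⊕ 8 = D.
P[5]: S = E(K, 8) = B; D ⊕ B = 6.
P[6]: S = E(K, B) = E; 9 ⊕ E = 7.

P[1] = 1, P[2] = 3, P[3] = 2, P[4] = D, P[5] = 6, P[6] = 7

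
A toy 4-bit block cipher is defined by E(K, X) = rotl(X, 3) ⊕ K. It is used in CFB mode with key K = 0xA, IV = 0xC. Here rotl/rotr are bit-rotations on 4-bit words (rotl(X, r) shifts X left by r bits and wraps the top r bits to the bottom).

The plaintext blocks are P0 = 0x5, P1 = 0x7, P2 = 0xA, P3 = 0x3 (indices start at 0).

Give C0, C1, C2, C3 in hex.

CFB encryption: C_i = P_i ⊕ E(K, C_{i−1}), with C_{−1} = IV.
C0: E(K, 0xC) = 0xC; 0x5 ⊕ 0xC = 0x9.
C1: E(K, 0x9) = 0x6; 0x7 ⊕ 0x6 = 0x1.
C2: E(K, 0x1) = 0x2; 0xA ⊕ 0x2 = 0x8.
C3: E(K, 0x8) = 0xE; 0x3 ⊕ 0xE = 0xD.

C0 = 0x9, C1 = 0x1, C2 = 0x8, C3 = 0xD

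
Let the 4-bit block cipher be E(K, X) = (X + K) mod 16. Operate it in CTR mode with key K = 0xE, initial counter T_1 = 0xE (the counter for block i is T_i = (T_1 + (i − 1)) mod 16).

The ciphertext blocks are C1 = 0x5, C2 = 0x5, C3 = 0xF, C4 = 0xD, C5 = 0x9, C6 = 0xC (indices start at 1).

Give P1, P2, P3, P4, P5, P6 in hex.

P1 = 0x9, P2 = 0x8, P3 = 0x1, P4 = 0x2, P5 = 0x9, P6 = 0xD

CTR decryption: S_i = E(K, T_i) where T_i is the counter for block i; P_i = C_i ⊕ S_i.
P1: T = 0xE, S = E(K, T) = 0xC; 0x5 ⊕ 0xC = 0x9.
P2: T = 0xF, S = E(K, T) = 0xD; 0x5 ⊕ 0xD = 0x8.
P3: T = 0x0, S = E(K, T) = 0xE; 0xF ⊕ 0xE = 0x1.
P4: T = 0x1, S = E(K, T) = 0xF; 0xD ⊕ 0xF = 0x2.
P5: T = 0x2, S = E(K, T) = 0x0; 0x9 ⊕ 0x0 = 0x9.
P6: T = 0x3, S = E(K, T) = 0x1; 0xC ⊕ 0x1 = 0xD.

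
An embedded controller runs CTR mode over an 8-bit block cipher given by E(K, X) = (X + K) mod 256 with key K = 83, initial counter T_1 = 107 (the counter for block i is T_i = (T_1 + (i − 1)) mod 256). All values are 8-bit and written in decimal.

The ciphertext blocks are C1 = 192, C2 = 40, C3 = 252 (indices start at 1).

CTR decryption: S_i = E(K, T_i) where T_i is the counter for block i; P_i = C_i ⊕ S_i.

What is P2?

P2: T = 108, S = E(K, T) = 191; 40 ⊕ 191 = 151.

P2 = 151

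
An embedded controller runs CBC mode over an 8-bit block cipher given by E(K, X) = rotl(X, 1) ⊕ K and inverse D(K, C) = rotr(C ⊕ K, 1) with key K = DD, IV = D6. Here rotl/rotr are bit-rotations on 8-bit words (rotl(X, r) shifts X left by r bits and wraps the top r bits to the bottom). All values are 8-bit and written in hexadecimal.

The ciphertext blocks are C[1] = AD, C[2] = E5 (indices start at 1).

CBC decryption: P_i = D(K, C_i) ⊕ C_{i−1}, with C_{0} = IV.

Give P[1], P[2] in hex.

P[1]: D(K, AD) = 38; 38 ⊕ D6 = EE.
P[2]: D(K, E5) = 1C; 1C ⊕ AD = B1.

P[1] = EE, P[2] = B1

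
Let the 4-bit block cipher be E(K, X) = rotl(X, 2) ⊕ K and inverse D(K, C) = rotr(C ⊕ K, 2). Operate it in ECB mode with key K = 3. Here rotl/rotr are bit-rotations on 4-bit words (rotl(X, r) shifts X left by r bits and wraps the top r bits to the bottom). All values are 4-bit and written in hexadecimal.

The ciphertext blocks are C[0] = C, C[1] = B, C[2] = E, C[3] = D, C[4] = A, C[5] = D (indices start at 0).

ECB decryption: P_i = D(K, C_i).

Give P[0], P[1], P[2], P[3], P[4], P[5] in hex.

P[0] = F, P[1] = 2, P[2] = 7, P[3] = B, P[4] = 6, P[5] = B

P[0]: D(K, C) = F.
P[1]: D(K, B) = 2.
P[2]: D(K, E) = 7.
P[3]: D(K, D) = B.
P[4]: D(K, A) = 6.
P[5]: D(K, D) = B.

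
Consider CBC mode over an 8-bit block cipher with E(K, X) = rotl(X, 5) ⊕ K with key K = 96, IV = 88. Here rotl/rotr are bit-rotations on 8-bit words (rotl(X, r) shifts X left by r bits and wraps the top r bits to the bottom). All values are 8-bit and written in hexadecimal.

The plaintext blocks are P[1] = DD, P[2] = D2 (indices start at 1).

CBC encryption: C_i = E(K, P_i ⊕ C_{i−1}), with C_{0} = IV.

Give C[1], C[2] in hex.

C[1]: P[1] ⊕ 88 = 55; E(K, 55) = 3C.
C[2]: P[2] ⊕ 3C = EE; E(K, EE) = 4B.

C[1] = 3C, C[2] = 4B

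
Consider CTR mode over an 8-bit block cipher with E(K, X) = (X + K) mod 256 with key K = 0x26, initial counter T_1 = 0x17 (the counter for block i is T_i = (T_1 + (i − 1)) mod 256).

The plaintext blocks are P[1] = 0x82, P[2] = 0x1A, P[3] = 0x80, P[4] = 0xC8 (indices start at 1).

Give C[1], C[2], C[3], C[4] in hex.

C[1] = 0xBF, C[2] = 0x24, C[3] = 0xBF, C[4] = 0x88

CTR encryption: S_i = E(K, T_i) where T_i is the counter for block i; C_i = P_i ⊕ S_i.
C[1]: T = 0x17, S = E(K, T) = 0x3D; 0x82 ⊕ 0x3D = 0xBF.
C[2]: T = 0x18, S = E(K, T) = 0x3E; 0x1A ⊕ 0x3E = 0x24.
C[3]: T = 0x19, S = E(K, T) = 0x3F; 0x80 ⊕ 0x3F = 0xBF.
C[4]: T = 0x1A, S = E(K, T) = 0x40; 0xC8 ⊕ 0x40 = 0x88.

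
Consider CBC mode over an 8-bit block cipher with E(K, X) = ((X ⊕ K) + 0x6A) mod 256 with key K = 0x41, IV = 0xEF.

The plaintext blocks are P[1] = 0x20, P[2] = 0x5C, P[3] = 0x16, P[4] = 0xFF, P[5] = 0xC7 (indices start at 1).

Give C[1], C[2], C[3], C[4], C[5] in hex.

C[1] = 0xF8, C[2] = 0x4F, C[3] = 0x82, C[4] = 0xA6, C[5] = 0x8A

CBC encryption: C_i = E(K, P_i ⊕ C_{i−1}), with C_{0} = IV.
C[1]: P[1] ⊕ 0xEF = 0xCF; E(K, 0xCF) = 0xF8.
C[2]: P[2] ⊕ 0xF8 = 0xA4; E(K, 0xA4) = 0x4F.
C[3]: P[3] ⊕ 0x4F = 0x59; E(K, 0x59) = 0x82.
C[4]: P[4] ⊕ 0x82 = 0x7D; E(K, 0x7D) = 0xA6.
C[5]: P[5] ⊕ 0xA6 = 0x61; E(K, 0x61) = 0x8A.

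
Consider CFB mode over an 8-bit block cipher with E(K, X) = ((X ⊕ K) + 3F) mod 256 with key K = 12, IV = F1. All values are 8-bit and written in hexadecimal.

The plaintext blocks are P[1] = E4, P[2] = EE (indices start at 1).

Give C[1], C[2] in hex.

CFB encryption: C_i = P_i ⊕ E(K, C_{i−1}), with C_{0} = IV.
C[1]: E(K, F1) = 22; E4 ⊕ 22 = C6.
C[2]: E(K, C6) = 13; EE ⊕ 13 = FD.

C[1] = C6, C[2] = FD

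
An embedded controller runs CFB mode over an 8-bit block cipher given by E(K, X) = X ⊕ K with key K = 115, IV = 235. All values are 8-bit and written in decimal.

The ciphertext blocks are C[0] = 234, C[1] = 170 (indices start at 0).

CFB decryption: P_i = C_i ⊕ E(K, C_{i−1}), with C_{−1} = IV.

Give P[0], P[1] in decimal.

P[0]: E(K, 235) = 152; 234 ⊕ 152 = 114.
P[1]: E(K, 234) = 153; 170 ⊕ 153 = 51.

P[0] = 114, P[1] = 51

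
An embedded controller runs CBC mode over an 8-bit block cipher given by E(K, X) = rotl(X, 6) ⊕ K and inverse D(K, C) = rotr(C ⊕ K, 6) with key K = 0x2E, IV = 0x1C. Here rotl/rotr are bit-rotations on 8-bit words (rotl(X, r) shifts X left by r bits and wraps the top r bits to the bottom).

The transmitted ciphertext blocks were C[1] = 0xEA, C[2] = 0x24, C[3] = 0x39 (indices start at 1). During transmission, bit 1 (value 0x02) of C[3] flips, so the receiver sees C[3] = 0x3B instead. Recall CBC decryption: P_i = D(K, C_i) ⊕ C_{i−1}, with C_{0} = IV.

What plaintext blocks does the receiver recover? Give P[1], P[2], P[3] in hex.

P[1] = 0x0F, P[2] = 0xC2, P[3] = 0x70

Only C[3] changed, to 0x3B. In CBC, a change in C_i garbles P_i and flips the same bit in P_{i+1}. Decrypting the received ciphertext:
P[1]: D(K, 0xEA) = 0x13; 0x13 ⊕ 0x1C = 0x0F.
P[2]: D(K, 0x24) = 0x28; 0x28 ⊕ 0xEA = 0xC2.
P[3]: D(K, 0x3B) = 0x54; 0x54 ⊕ 0x24 = 0x70.
Blocks that differ from the original plaintext: P[3].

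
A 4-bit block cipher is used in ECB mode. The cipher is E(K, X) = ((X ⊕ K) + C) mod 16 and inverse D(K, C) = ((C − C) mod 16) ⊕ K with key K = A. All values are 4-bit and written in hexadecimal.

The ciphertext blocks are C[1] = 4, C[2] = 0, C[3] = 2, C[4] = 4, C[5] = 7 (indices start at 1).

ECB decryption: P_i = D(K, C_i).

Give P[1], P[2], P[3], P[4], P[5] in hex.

P[1]: D(K, 4) = 2.
P[2]: D(K, 0) = E.
P[3]: D(K, 2) = C.
P[4]: D(K, 4) = 2.
P[5]: D(K, 7) = 1.

P[1] = 2, P[2] = E, P[3] = C, P[4] = 2, P[5] = 1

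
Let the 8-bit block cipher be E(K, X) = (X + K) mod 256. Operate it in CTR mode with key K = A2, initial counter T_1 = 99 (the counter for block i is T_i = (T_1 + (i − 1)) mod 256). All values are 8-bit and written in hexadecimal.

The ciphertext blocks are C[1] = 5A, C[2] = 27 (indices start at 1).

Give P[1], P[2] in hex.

CTR decryption: S_i = E(K, T_i) where T_i is the counter for block i; P_i = C_i ⊕ S_i.
P[1]: T = 99, S = E(K, T) = 3B; 5A ⊕ 3B = 61.
P[2]: T = 9A, S = E(K, T) = 3C; 27 ⊕ 3C = 1B.

P[1] = 61, P[2] = 1B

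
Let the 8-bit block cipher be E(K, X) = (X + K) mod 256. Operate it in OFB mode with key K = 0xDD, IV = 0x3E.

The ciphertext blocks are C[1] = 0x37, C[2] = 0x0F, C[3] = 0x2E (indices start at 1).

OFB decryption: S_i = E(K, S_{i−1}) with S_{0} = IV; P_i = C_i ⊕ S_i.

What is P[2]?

P[1]: S = E(K, 0x3E) = 0x1B; 0x37 ⊕ 0x1B = 0x2C.
P[2]: S = E(K, 0x1B) = 0xF8; 0x0F ⊕ 0xF8 = 0xF7.

P[2] = 0xF7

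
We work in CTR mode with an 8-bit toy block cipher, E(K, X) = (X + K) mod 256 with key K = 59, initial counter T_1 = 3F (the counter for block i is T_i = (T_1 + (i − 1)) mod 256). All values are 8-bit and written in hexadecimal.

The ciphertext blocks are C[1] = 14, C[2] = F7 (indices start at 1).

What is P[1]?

CTR decryption: S_i = E(K, T_i) where T_i is the counter for block i; P_i = C_i ⊕ S_i.
P[1]: T = 3F, S = E(K, T) = 98; 14 ⊕ 98 = 8C.

P[1] = 8C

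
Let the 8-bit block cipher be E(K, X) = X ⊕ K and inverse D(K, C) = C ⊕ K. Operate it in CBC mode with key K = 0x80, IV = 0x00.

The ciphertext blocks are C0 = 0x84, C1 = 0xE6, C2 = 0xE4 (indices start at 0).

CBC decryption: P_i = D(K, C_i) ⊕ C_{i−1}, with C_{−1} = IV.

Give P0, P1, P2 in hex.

P0: D(K, 0x84) = 0x04; 0x04 ⊕ 0x00 = 0x04.
P1: D(K, 0xE6) = 0x66; 0x66 ⊕ 0x84 = 0xE2.
P2: D(K, 0xE4) = 0x64; 0x64 ⊕ 0xE6 = 0x82.

P0 = 0x04, P1 = 0xE2, P2 = 0x82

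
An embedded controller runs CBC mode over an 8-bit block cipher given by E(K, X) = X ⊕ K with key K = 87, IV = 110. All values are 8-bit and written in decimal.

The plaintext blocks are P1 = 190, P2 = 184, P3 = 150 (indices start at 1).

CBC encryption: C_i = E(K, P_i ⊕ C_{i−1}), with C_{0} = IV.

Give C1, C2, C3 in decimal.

C1 = 135, C2 = 104, C3 = 169

C1: P1 ⊕ 110 = 208; E(K, 208) = 135.
C2: P2 ⊕ 135 = 63; E(K, 63) = 104.
C3: P3 ⊕ 104 = 254; E(K, 254) = 169.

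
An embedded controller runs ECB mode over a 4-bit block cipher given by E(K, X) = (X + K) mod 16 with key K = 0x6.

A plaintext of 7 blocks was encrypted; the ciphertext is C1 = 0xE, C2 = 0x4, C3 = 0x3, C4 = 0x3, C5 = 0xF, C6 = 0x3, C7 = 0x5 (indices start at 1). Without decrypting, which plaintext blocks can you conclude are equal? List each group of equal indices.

P3 = P4 = P6

ECB encrypts each block independently with the same key, so equal ciphertext blocks imply equal plaintext blocks.
C3 = C4 = C6 = 0x3, so P3 = P4 = P6.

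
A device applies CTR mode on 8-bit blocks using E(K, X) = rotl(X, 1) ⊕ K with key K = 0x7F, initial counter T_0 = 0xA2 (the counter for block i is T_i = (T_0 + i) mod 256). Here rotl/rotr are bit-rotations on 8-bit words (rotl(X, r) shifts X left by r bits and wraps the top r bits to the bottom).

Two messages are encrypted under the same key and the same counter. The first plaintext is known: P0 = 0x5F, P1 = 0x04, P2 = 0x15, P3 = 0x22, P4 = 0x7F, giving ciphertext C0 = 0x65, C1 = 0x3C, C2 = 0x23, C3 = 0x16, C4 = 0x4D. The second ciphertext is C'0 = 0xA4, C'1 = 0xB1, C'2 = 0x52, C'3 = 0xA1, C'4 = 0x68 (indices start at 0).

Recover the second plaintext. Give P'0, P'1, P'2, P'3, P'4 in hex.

In CTR with a reused counter, both messages share the same keystream S_i, so C_i ⊕ C'_i = P_i ⊕ P'_i and thus P'_i = P_i ⊕ C_i ⊕ C'_i.
P'0: 0x5F ⊕ 0x65 ⊕ 0xA4 = 0x9E.
P'1: 0x04 ⊕ 0x3C ⊕ 0xB1 = 0x89.
P'2: 0x15 ⊕ 0x23 ⊕ 0x52 = 0x64.
P'3: 0x22 ⊕ 0x16 ⊕ 0xA1 = 0x95.
P'4: 0x7F ⊕ 0x4D ⊕ 0x68 = 0x5A.

P'0 = 0x9E, P'1 = 0x89, P'2 = 0x64, P'3 = 0x95, P'4 = 0x5A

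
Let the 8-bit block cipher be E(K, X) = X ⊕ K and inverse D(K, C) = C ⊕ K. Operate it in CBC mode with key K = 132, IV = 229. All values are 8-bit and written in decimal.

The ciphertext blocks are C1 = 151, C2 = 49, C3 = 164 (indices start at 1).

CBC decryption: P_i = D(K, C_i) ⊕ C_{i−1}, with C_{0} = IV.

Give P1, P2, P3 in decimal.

P1 = 246, P2 = 34, P3 = 17

P1: D(K, 151) = 19; 19 ⊕ 229 = 246.
P2: D(K, 49) = 181; 181 ⊕ 151 = 34.
P3: D(K, 164) = 32; 32 ⊕ 49 = 17.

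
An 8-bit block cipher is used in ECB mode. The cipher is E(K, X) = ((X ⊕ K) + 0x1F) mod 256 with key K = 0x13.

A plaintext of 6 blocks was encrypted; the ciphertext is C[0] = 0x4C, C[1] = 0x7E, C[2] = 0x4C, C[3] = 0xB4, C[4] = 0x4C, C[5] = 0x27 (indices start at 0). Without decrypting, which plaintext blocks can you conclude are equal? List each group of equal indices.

ECB encrypts each block independently with the same key, so equal ciphertext blocks imply equal plaintext blocks.
C[0] = C[2] = C[4] = 0x4C, so P[0] = P[2] = P[4].

P[0] = P[2] = P[4]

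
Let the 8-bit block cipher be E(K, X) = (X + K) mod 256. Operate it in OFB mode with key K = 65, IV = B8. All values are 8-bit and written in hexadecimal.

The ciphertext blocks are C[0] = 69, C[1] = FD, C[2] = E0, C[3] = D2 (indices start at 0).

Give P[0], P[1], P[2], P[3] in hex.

P[0] = 74, P[1] = 7F, P[2] = 07, P[3] = 9E

OFB decryption: S_i = E(K, S_{i−1}) with S_{−1} = IV; P_i = C_i ⊕ S_i.
P[0]: S = E(K, B8) = 1D; 69 ⊕ 1D = 74.
P[1]: S = E(K, 1D) = 82; FD ⊕ 82 = 7F.
P[2]: S = E(K, 82) = E7; E0 ⊕ E7 = 07.
P[3]: S = E(K, E7) = 4C; D2 ⊕ 4C = 9E.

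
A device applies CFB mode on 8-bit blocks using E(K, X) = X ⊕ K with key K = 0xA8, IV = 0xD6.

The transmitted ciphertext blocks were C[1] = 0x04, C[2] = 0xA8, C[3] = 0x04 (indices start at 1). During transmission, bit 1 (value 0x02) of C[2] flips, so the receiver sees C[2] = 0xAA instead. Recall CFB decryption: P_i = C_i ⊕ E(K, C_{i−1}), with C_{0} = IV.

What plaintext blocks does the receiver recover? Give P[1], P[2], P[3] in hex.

Only C[2] changed, to 0xAA. In CFB, a change in C_i flips the same bit in P_i and garbles P_{i+1}. Decrypting the received ciphertext:
P[1]: E(K, 0xD6) = 0x7E; 0x04 ⊕ 0x7E = 0x7A.
P[2]: E(K, 0x04) = 0xAC; 0xAA ⊕ 0xAC = 0x06.
P[3]: E(K, 0xAA) = 0x02; 0x04 ⊕ 0x02 = 0x06.
Blocks that differ from the original plaintext: P[2], P[3].

P[1] = 0x7A, P[2] = 0x06, P[3] = 0x06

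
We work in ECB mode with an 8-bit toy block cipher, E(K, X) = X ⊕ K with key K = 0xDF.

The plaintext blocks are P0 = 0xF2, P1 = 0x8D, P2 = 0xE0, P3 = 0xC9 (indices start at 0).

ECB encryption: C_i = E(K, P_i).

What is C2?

C2: E(K, 0xE0) = 0x3F.

C2 = 0x3F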